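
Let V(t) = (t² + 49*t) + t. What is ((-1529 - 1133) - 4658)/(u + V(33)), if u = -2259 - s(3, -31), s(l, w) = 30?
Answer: -244/15 ≈ -16.267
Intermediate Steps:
V(t) = t² + 50*t
u = -2289 (u = -2259 - 1*30 = -2259 - 30 = -2289)
((-1529 - 1133) - 4658)/(u + V(33)) = ((-1529 - 1133) - 4658)/(-2289 + 33*(50 + 33)) = (-2662 - 4658)/(-2289 + 33*83) = -7320/(-2289 + 2739) = -7320/450 = -7320*1/450 = -244/15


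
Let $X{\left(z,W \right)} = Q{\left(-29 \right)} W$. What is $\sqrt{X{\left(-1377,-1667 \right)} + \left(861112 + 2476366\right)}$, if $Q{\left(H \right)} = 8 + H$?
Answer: $\sqrt{3372485} \approx 1836.4$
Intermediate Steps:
$X{\left(z,W \right)} = - 21 W$ ($X{\left(z,W \right)} = \left(8 - 29\right) W = - 21 W$)
$\sqrt{X{\left(-1377,-1667 \right)} + \left(861112 + 2476366\right)} = \sqrt{\left(-21\right) \left(-1667\right) + \left(861112 + 2476366\right)} = \sqrt{35007 + 3337478} = \sqrt{3372485}$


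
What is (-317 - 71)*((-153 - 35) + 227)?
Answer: -15132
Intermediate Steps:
(-317 - 71)*((-153 - 35) + 227) = -388*(-188 + 227) = -388*39 = -15132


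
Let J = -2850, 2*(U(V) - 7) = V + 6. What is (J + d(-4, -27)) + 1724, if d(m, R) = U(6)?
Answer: -1113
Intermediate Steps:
U(V) = 10 + V/2 (U(V) = 7 + (V + 6)/2 = 7 + (6 + V)/2 = 7 + (3 + V/2) = 10 + V/2)
d(m, R) = 13 (d(m, R) = 10 + (1/2)*6 = 10 + 3 = 13)
(J + d(-4, -27)) + 1724 = (-2850 + 13) + 1724 = -2837 + 1724 = -1113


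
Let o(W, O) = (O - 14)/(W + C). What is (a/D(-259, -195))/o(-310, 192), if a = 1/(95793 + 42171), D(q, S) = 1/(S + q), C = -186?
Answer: 28148/3069699 ≈ 0.0091696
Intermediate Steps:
o(W, O) = (-14 + O)/(-186 + W) (o(W, O) = (O - 14)/(W - 186) = (-14 + O)/(-186 + W))
a = 1/137964 ≈ 7.2483e-6
(a/D(-259, -195))/o(-310, 192) = (1/(137964*(1/(-195 - 259))))/(((-14 + 192)/(-186 - 310))) = (1/(137964*(1/(-454))))/((178/(-496))) = (1/(137964*(-1/454)))/((-1/496*178)) = ((1/137964)*(-454))/(-89/248) = -227/68982*(-248/89) = 28148/3069699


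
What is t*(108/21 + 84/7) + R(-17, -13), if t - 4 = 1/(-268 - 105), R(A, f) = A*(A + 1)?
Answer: 127016/373 ≈ 340.53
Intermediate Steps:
R(A, f) = A*(1 + A)
t = 1491/373 (t = 4 + 1/(-268 - 105) = 4 + 1/(-373) = 4 - 1/373 = 1491/373 ≈ 3.9973)
t*(108/21 + 84/7) + R(-17, -13) = 1491*(108/21 + 84/7)/373 - 17*(1 - 17) = 1491*(108*(1/21) + 84*(⅐))/373 - 17*(-16) = 1491*(36/7 + 12)/373 + 272 = (1491/373)*(120/7) + 272 = 25560/373 + 272 = 127016/373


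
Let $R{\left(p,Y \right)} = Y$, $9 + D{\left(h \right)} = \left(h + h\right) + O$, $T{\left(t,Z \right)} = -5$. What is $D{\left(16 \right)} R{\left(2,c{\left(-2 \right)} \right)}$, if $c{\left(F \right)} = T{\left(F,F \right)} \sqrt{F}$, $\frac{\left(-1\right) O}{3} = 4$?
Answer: $- 55 i \sqrt{2} \approx - 77.782 i$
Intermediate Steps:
$O = -12$ ($O = \left(-3\right) 4 = -12$)
$D{\left(h \right)} = -21 + 2 h$ ($D{\left(h \right)} = -9 + \left(\left(h + h\right) - 12\right) = -9 + \left(2 h - 12\right) = -9 + \left(-12 + 2 h\right) = -21 + 2 h$)
$c{\left(F \right)} = - 5 \sqrt{F}$
$D{\left(16 \right)} R{\left(2,c{\left(-2 \right)} \right)} = \left(-21 + 2 \cdot 16\right) \left(- 5 \sqrt{-2}\right) = \left(-21 + 32\right) \left(- 5 i \sqrt{2}\right) = 11 \left(- 5 i \sqrt{2}\right) = - 55 i \sqrt{2}$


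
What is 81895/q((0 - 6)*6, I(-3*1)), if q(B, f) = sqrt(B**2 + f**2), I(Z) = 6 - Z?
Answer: 81895*sqrt(17)/153 ≈ 2206.9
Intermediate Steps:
81895/q((0 - 6)*6, I(-3*1)) = 81895/(sqrt(((0 - 6)*6)**2 + (6 - (-3))**2)) = 81895/(sqrt((-6*6)**2 + (6 - 1*(-3))**2)) = 81895/(sqrt((-36)**2 + (6 + 3)**2)) = 81895/(sqrt(1296 + 9**2)) = 81895/(sqrt(1296 + 81)) = 81895/(sqrt(1377)) = 81895/((9*sqrt(17))) = 81895*(sqrt(17)/153) = 81895*sqrt(17)/153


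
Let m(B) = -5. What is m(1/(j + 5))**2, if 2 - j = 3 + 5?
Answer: 25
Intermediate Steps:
j = -6 (j = 2 - (3 + 5) = 2 - 1*8 = 2 - 8 = -6)
m(1/(j + 5))**2 = (-5)**2 = 25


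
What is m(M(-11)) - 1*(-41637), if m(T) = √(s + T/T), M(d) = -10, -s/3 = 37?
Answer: 41637 + I*√110 ≈ 41637.0 + 10.488*I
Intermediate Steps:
s = -111 (s = -3*37 = -111)
m(T) = I*√110 (m(T) = √(-111 + T/T) = √(-111 + 1) = √(-110) = I*√110)
m(M(-11)) - 1*(-41637) = I*√110 - 1*(-41637) = I*√110 + 41637 = 41637 + I*√110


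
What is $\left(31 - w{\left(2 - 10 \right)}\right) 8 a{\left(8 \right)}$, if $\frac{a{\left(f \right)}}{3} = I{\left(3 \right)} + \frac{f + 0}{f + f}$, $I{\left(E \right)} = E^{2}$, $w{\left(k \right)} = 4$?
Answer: $6156$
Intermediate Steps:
$a{\left(f \right)} = \frac{57}{2}$ ($a{\left(f \right)} = 3 \left(3^{2} + \frac{f + 0}{f + f}\right) = 3 \left(9 + \frac{f}{2 f}\right) = 3 \left(9 + f \frac{1}{2 f}\right) = 3 \left(9 + \frac{1}{2}\right) = 3 \cdot \frac{19}{2} = \frac{57}{2}$)
$\left(31 - w{\left(2 - 10 \right)}\right) 8 a{\left(8 \right)} = \left(31 - 4\right) 8 \cdot \frac{57}{2} = 27 \cdot 8 \cdot \frac{57}{2} = 216 \cdot \frac{57}{2} = 6156$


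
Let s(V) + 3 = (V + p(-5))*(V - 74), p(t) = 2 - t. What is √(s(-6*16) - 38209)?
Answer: I*√23082 ≈ 151.93*I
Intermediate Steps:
s(V) = -3 + (-74 + V)*(7 + V) (s(V) = -3 + (V + (2 - 1*(-5)))*(V - 74) = -3 + (V + (2 + 5))*(-74 + V) = -3 + (V + 7)*(-74 + V) = -3 + (7 + V)*(-74 + V) = -3 + (-74 + V)*(7 + V))
√(s(-6*16) - 38209) = √((-521 + (-6*16)² - (-402)*16) - 38209) = √((-521 + (-96)² - 67*(-96)) - 38209) = √((-521 + 9216 + 6432) - 38209) = √(15127 - 38209) = √(-23082) = I*√23082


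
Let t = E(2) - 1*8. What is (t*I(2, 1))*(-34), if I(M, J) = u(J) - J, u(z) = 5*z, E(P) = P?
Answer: 816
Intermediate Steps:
t = -6 (t = 2 - 1*8 = 2 - 8 = -6)
I(M, J) = 4*J (I(M, J) = 5*J - J = 4*J)
(t*I(2, 1))*(-34) = -24*(-34) = 816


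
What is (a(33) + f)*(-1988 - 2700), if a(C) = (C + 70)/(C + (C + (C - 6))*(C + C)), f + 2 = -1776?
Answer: 33282226288/3993 ≈ 8.3351e+6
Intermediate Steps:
f = -1778 (f = -2 - 1776 = -1778)
a(C) = (70 + C)/(C + 2*C*(-6 + 2*C)) (a(C) = (70 + C)/(C + (C + (-6 + C))*(2*C)) = (70 + C)/(C + (-6 + 2*C)*(2*C)) = (70 + C)/(C + 2*C*(-6 + 2*C)))
(a(33) + f)*(-1988 - 2700) = ((70 + 33)/(33*(-11 + 4*33)) - 1778)*(-1988 - 2700) = ((1/33)*103/(-11 + 132) - 1778)*(-4688) = ((1/33)*103/121 - 1778)*(-4688) = ((1/33)*(1/121)*103 - 1778)*(-4688) = (103/3993 - 1778)*(-4688) = -7099451/3993*(-4688) = 33282226288/3993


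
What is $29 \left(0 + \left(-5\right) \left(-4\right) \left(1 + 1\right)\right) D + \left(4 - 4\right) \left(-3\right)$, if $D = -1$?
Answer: $-1160$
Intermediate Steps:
$29 \left(0 + \left(-5\right) \left(-4\right) \left(1 + 1\right)\right) D + \left(4 - 4\right) \left(-3\right) = 29 \left(0 + \left(-5\right) \left(-4\right) \left(1 + 1\right)\right) \left(-1\right) + \left(4 - 4\right) \left(-3\right) = 29 \left(0 + 20 \cdot 2\right) \left(-1\right) + 0 \left(-3\right) = 29 \left(0 + 40\right) \left(-1\right) + 0 = 29 \cdot 40 \left(-1\right) + 0 = 29 \left(-40\right) + 0 = -1160 + 0 = -1160$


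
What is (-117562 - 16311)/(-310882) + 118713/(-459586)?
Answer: 6155105428/35719253713 ≈ 0.17232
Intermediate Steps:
(-117562 - 16311)/(-310882) + 118713/(-459586) = -133873*(-1/310882) + 118713*(-1/459586) = 133873/310882 - 118713/459586 = 6155105428/35719253713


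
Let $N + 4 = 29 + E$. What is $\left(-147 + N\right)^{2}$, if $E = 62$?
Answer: $3600$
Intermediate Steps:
$N = 87$ ($N = -4 + \left(29 + 62\right) = -4 + 91 = 87$)
$\left(-147 + N\right)^{2} = \left(-147 + 87\right)^{2} = \left(-60\right)^{2} = 3600$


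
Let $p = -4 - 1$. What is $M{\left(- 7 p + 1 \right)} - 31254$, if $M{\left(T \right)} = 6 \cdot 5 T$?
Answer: $-30174$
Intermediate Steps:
$p = -5$ ($p = -4 - 1 = -5$)
$M{\left(T \right)} = 30 T$
$M{\left(- 7 p + 1 \right)} - 31254 = 30 \left(\left(-7\right) \left(-5\right) + 1\right) - 31254 = 30 \left(35 + 1\right) - 31254 = 30 \cdot 36 - 31254 = 1080 - 31254 = -30174$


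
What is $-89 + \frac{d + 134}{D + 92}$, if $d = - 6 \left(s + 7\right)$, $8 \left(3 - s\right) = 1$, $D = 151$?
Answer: $- \frac{86209}{972} \approx -88.692$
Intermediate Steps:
$s = \frac{23}{8}$ ($s = 3 - \frac{1}{8} = \frac{23}{8} \approx 2.875$)
$d = - \frac{237}{4}$ ($d = - 6 \left(\frac{23}{8} + 7\right) = \left(-6\right) \frac{79}{8} = - \frac{237}{4} \approx -59.25$)
$-89 + \frac{d + 134}{D + 92} = -89 + \frac{- \frac{237}{4} + 134}{151 + 92} = -89 + \frac{299}{4 \cdot 243} = -89 + \frac{299}{4} \cdot \frac{1}{243} = -89 + \frac{299}{972} = - \frac{86209}{972}$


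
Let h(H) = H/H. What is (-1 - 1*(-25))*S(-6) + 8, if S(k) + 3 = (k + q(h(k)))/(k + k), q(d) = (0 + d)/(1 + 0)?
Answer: -54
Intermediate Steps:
h(H) = 1
q(d) = d (q(d) = d/1 = d*1 = d)
S(k) = -3 + (1 + k)/(2*k) (S(k) = -3 + (k + 1)/(k + k) = -3 + (1 + k)/((2*k)) = -3 + (1 + k)*(1/(2*k)) = -3 + (1 + k)/(2*k))
(-1 - 1*(-25))*S(-6) + 8 = (-1 - 1*(-25))*((½)*(1 - 5*(-6))/(-6)) + 8 = (-1 + 25)*((½)*(-⅙)*(1 + 30)) + 8 = 24*((½)*(-⅙)*31) + 8 = 24*(-31/12) + 8 = -62 + 8 = -54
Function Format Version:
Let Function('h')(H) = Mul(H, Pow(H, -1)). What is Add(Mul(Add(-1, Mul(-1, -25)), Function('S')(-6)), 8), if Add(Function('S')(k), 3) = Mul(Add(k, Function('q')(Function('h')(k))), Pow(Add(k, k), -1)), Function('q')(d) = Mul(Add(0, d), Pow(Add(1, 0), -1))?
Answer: -54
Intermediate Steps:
Function('h')(H) = 1
Function('q')(d) = d (Function('q')(d) = Mul(d, Pow(1, -1)) = Mul(d, 1) = d)
Function('S')(k) = Add(-3, Mul(Rational(1, 2), Pow(k, -1), Add(1, k))) (Function('S')(k) = Add(-3, Mul(Add(k, 1), Pow(Add(k, k), -1))) = Add(-3, Mul(Add(1, k), Pow(Mul(2, k), -1))) = Add(-3, Mul(Add(1, k), Mul(Rational(1, 2), Pow(k, -1)))) = Add(-3, Mul(Rational(1, 2), Pow(k, -1), Add(1, k))))
Add(Mul(Add(-1, Mul(-1, -25)), Function('S')(-6)), 8) = Add(Mul(Add(-1, Mul(-1, -25)), Mul(Rational(1, 2), Pow(-6, -1), Add(1, Mul(-5, -6)))), 8) = Add(Mul(Add(-1, 25), Mul(Rational(1, 2), Rational(-1, 6), Add(1, 30))), 8) = Add(Mul(24, Mul(Rational(1, 2), Rational(-1, 6), 31)), 8) = Add(Mul(24, Rational(-31, 12)), 8) = Add(-62, 8) = -54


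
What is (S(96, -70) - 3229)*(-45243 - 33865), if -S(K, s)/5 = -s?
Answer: 283127532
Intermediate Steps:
S(K, s) = 5*s (S(K, s) = -(-5)*s = 5*s)
(S(96, -70) - 3229)*(-45243 - 33865) = (5*(-70) - 3229)*(-45243 - 33865) = (-350 - 3229)*(-79108) = -3579*(-79108) = 283127532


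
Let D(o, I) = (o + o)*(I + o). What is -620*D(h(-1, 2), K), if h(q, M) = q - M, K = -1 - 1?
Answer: -18600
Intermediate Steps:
K = -2
D(o, I) = 2*o*(I + o) (D(o, I) = (2*o)*(I + o) = 2*o*(I + o))
-620*D(h(-1, 2), K) = -1240*(-1 - 1*2)*(-2 + (-1 - 1*2)) = -1240*(-1 - 2)*(-2 + (-1 - 2)) = -1240*(-3)*(-2 - 3) = -1240*(-3)*(-5) = -620*30 = -18600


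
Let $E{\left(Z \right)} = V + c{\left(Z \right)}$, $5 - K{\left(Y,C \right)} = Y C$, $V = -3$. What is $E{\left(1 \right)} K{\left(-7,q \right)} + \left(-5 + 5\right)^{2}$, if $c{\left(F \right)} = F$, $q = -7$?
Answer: $88$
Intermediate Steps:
$K{\left(Y,C \right)} = 5 - C Y$ ($K{\left(Y,C \right)} = 5 - Y C = 5 - C Y$)
$E{\left(Z \right)} = -3 + Z$
$E{\left(1 \right)} K{\left(-7,q \right)} + \left(-5 + 5\right)^{2} = \left(-3 + 1\right) \left(5 - \left(-7\right) \left(-7\right)\right) + \left(-5 + 5\right)^{2} = - 2 \left(5 - 49\right) + 0^{2} = \left(-2\right) \left(-44\right) + 0 = 88 + 0 = 88$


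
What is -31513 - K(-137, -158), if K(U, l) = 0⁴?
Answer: -31513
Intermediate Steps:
K(U, l) = 0
-31513 - K(-137, -158) = -31513 - 1*0 = -31513 + 0 = -31513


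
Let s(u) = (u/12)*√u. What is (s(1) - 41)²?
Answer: 241081/144 ≈ 1674.2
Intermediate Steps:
s(u) = u^(3/2)/12 (s(u) = (u*(1/12))*√u = (u/12)*√u = u^(3/2)/12)
(s(1) - 41)² = (1^(3/2)/12 - 41)² = ((1/12)*1 - 41)² = (1/12 - 41)² = (-491/12)² = 241081/144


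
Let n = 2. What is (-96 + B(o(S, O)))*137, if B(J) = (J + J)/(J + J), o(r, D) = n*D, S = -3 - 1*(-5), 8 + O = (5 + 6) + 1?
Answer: -13015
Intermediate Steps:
O = 4 (O = -8 + ((5 + 6) + 1) = -8 + (11 + 1) = -8 + 12 = 4)
S = 2 (S = -3 + 5 = 2)
o(r, D) = 2*D
B(J) = 1 (B(J) = (2*J)/((2*J)) = (2*J)*(1/(2*J)) = 1)
(-96 + B(o(S, O)))*137 = (-96 + 1)*137 = -95*137 = -13015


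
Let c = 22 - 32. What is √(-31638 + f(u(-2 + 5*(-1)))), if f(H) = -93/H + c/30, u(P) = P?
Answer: I*√13946646/21 ≈ 177.83*I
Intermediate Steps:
c = -10
f(H) = -⅓ - 93/H (f(H) = -93/H - 10/30 = -93/H - 10*1/30 = -93/H - ⅓ = -⅓ - 93/H)
√(-31638 + f(u(-2 + 5*(-1)))) = √(-31638 + (-279 - (-2 + 5*(-1)))/(3*(-2 + 5*(-1)))) = √(-31638 + (-279 - (-2 - 5))/(3*(-2 - 5))) = √(-31638 + (⅓)*(-279 - 1*(-7))/(-7)) = √(-31638 + (⅓)*(-⅐)*(-279 + 7)) = √(-31638 + (⅓)*(-⅐)*(-272)) = √(-31638 + 272/21) = √(-664126/21) = I*√13946646/21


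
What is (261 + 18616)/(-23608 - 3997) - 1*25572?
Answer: -705933937/27605 ≈ -25573.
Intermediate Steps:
(261 + 18616)/(-23608 - 3997) - 1*25572 = 18877/(-27605) - 25572 = 18877*(-1/27605) - 25572 = -18877/27605 - 25572 = -705933937/27605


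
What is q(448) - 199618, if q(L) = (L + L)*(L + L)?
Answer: 603198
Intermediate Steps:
q(L) = 4*L² (q(L) = (2*L)*(2*L) = 4*L²)
q(448) - 199618 = 4*448² - 199618 = 4*200704 - 199618 = 802816 - 199618 = 603198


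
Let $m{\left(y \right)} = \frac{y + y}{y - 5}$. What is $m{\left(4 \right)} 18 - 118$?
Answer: $-262$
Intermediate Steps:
$m{\left(y \right)} = \frac{2 y}{-5 + y}$ ($m{\left(y \right)} = \frac{2 y}{y - 5} = \frac{2 y}{-5 + y}$)
$m{\left(4 \right)} 18 - 118 = 2 \cdot 4 \frac{1}{-5 + 4} \cdot 18 - 118 = 2 \cdot 4 \frac{1}{-1} \cdot 18 - 118 = 2 \cdot 4 \left(-1\right) 18 - 118 = \left(-8\right) 18 - 118 = -144 - 118 = -262$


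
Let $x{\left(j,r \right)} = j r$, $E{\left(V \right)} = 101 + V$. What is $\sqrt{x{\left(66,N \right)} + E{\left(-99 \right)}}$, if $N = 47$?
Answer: $4 \sqrt{194} \approx 55.714$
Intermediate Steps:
$\sqrt{x{\left(66,N \right)} + E{\left(-99 \right)}} = \sqrt{66 \cdot 47 + \left(101 - 99\right)} = \sqrt{3102 + 2} = \sqrt{3104} = 4 \sqrt{194}$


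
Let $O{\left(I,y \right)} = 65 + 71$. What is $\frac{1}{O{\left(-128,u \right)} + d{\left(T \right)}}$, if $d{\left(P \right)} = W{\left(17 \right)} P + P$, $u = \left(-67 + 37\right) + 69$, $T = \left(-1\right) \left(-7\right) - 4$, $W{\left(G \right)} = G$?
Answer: $\frac{1}{190} \approx 0.0052632$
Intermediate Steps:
$T = 3$ ($T = 7 - 4 = 3$)
$u = 39$ ($u = -30 + 69 = 39$)
$O{\left(I,y \right)} = 136$
$d{\left(P \right)} = 18 P$ ($d{\left(P \right)} = 17 P + P = 18 P$)
$\frac{1}{O{\left(-128,u \right)} + d{\left(T \right)}} = \frac{1}{136 + 18 \cdot 3} = \frac{1}{136 + 54} = \frac{1}{190}$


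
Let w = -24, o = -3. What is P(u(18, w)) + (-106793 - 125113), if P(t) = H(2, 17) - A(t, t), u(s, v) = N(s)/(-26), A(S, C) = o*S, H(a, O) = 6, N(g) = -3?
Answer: -6029391/26 ≈ -2.3190e+5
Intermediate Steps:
A(S, C) = -3*S
u(s, v) = 3/26 (u(s, v) = -3/(-26) = -3*(-1/26) = 3/26)
P(t) = 6 + 3*t (P(t) = 6 - (-3)*t = 6 + 3*t)
P(u(18, w)) + (-106793 - 125113) = (6 + 3*(3/26)) + (-106793 - 125113) = (6 + 9/26) - 231906 = 165/26 - 231906 = -6029391/26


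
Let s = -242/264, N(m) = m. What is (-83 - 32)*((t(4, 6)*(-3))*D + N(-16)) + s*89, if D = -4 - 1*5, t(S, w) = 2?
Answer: -53419/12 ≈ -4451.6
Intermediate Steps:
D = -9 (D = -4 - 5 = -9)
s = -11/12 (s = -242*1/264 = -11/12 ≈ -0.91667)
(-83 - 32)*((t(4, 6)*(-3))*D + N(-16)) + s*89 = (-83 - 32)*((2*(-3))*(-9) - 16) - 11/12*89 = -115*(-6*(-9) - 16) - 979/12 = -115*(54 - 16) - 979/12 = -115*38 - 979/12 = -4370 - 979/12 = -53419/12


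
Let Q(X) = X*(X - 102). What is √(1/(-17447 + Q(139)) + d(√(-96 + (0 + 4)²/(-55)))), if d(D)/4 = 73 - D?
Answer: √(8357584414575 - 8326362880*I*√18205)/169180 ≈ 17.126 - 1.1459*I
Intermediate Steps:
Q(X) = X*(-102 + X)
d(D) = 292 - 4*D (d(D) = 4*(73 - D) = 292 - 4*D)
√(1/(-17447 + Q(139)) + d(√(-96 + (0 + 4)²/(-55)))) = √(1/(-17447 + 139*(-102 + 139)) + (292 - 4*√(-96 + (0 + 4)²/(-55)))) = √(1/(-17447 + 139*37) + (292 - 4*√(-96 + 4²*(-1/55)))) = √(1/(-17447 + 5143) + (292 - 4*√(-96 + 16*(-1/55)))) = √(1/(-12304) + (292 - 4*√(-96 - 16/55))) = √(-1/12304 + (292 - 16*I*√18205/55)) = √(3592767/12304 - 16*I*√18205/55)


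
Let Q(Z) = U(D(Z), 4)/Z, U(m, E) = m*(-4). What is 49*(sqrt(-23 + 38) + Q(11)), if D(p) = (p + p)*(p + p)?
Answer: -8624 + 49*sqrt(15) ≈ -8434.2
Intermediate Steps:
D(p) = 4*p**2 (D(p) = (2*p)*(2*p) = 4*p**2)
U(m, E) = -4*m
Q(Z) = -16*Z (Q(Z) = (-16*Z**2)/Z = -16*Z)
49*(sqrt(-23 + 38) + Q(11)) = 49*(sqrt(-23 + 38) - 16*11) = 49*(sqrt(15) - 176) = 49*(-176 + sqrt(15)) = -8624 + 49*sqrt(15)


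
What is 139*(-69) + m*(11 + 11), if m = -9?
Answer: -9789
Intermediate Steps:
139*(-69) + m*(11 + 11) = 139*(-69) - 9*(11 + 11) = -9591 - 9*22 = -9591 - 198 = -9789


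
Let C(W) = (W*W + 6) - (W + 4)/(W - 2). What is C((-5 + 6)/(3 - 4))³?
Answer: 512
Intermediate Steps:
C(W) = 6 + W² - (4 + W)/(-2 + W) (C(W) = (W² + 6) - (4 + W)/(-2 + W) = (6 + W²) - (4 + W)/(-2 + W) = 6 + W² - (4 + W)/(-2 + W))
C((-5 + 6)/(3 - 4))³ = ((-16 + ((-5 + 6)/(3 - 4))³ - 2*(-5 + 6)²/(3 - 4)² + 5*((-5 + 6)/(3 - 4)))/(-2 + (-5 + 6)/(3 - 4)))³ = ((-16 + (1/(-1))³ - 2*1² + 5*(1/(-1)))/(-2 + 1/(-1)))³ = ((-16 + (1*(-1))³ - 2*1² + 5*(1*(-1)))/(-2 + 1*(-1)))³ = ((-16 + (-1)³ - 2*(-1)² + 5*(-1))/(-2 - 1))³ = ((-16 - 1 - 2*1 - 5)/(-3))³ = (-(-16 - 1 - 2 - 5)/3)³ = (-⅓*(-24))³ = 8³ = 512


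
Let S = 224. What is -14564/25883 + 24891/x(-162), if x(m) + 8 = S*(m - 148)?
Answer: -150517675/163411144 ≈ -0.92110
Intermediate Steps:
x(m) = -33160 + 224*m (x(m) = -8 + 224*(m - 148) = -8 + 224*(-148 + m) = -8 + (-33152 + 224*m) = -33160 + 224*m)
-14564/25883 + 24891/x(-162) = -14564/25883 + 24891/(-33160 + 224*(-162)) = -14564*1/25883 + 24891/(-33160 - 36288) = -1324/2353 + 24891/(-69448) = -1324/2353 + 24891*(-1/69448) = -1324/2353 - 24891/69448 = -150517675/163411144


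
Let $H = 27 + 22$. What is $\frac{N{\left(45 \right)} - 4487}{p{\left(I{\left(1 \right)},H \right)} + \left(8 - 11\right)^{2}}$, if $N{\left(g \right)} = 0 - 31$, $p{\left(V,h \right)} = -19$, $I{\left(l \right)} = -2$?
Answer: $\frac{2259}{5} \approx 451.8$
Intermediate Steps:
$H = 49$
$N{\left(g \right)} = -31$
$\frac{N{\left(45 \right)} - 4487}{p{\left(I{\left(1 \right)},H \right)} + \left(8 - 11\right)^{2}} = \frac{-31 - 4487}{-19 + \left(8 - 11\right)^{2}} = - \frac{4518}{-19 + \left(-3\right)^{2}} = - \frac{4518}{-19 + 9} = - \frac{4518}{-10} = \left(-4518\right) \left(- \frac{1}{10}\right) = \frac{2259}{5}$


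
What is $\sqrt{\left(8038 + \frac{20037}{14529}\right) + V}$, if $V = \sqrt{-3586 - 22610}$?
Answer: $\frac{\sqrt{188560815059 + 46909298 i \sqrt{6549}}}{4843} \approx 89.667 + 0.90251 i$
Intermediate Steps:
$V = 2 i \sqrt{6549}$ ($V = \sqrt{-26196} = 2 i \sqrt{6549} \approx 161.85 i$)
$\sqrt{\left(8038 + \frac{20037}{14529}\right) + V} = \sqrt{\left(8038 + \frac{20037}{14529}\right) + 2 i \sqrt{6549}} = \sqrt{\left(8038 + 20037 \cdot \frac{1}{14529}\right) + 2 i \sqrt{6549}} = \sqrt{\left(8038 + \frac{6679}{4843}\right) + 2 i \sqrt{6549}} = \sqrt{\frac{38934713}{4843} + 2 i \sqrt{6549}}$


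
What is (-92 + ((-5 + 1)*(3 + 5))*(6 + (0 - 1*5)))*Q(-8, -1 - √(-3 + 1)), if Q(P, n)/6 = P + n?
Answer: 6696 + 744*I*√2 ≈ 6696.0 + 1052.2*I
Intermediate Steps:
Q(P, n) = 6*P + 6*n (Q(P, n) = 6*(P + n) = 6*P + 6*n)
(-92 + ((-5 + 1)*(3 + 5))*(6 + (0 - 1*5)))*Q(-8, -1 - √(-3 + 1)) = (-92 + ((-5 + 1)*(3 + 5))*(6 + (0 - 1*5)))*(6*(-8) + 6*(-1 - √(-3 + 1))) = (-92 + (-4*8)*(6 + (0 - 5)))*(-48 + 6*(-1 - √(-2))) = (-92 - 32*(6 - 5))*(-48 + 6*(-1 - I*√2)) = (-92 - 32*1)*(-48 + 6*(-1 - I*√2)) = (-92 - 32)*(-48 + (-6 - 6*I*√2)) = -124*(-54 - 6*I*√2) = 6696 + 744*I*√2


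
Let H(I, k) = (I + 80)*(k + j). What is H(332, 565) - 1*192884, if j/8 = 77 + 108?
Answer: 649656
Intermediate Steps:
j = 1480 (j = 8*(77 + 108) = 8*185 = 1480)
H(I, k) = (80 + I)*(1480 + k) (H(I, k) = (I + 80)*(k + 1480) = (80 + I)*(1480 + k))
H(332, 565) - 1*192884 = (118400 + 80*565 + 1480*332 + 332*565) - 1*192884 = (118400 + 45200 + 491360 + 187580) - 192884 = 842540 - 192884 = 649656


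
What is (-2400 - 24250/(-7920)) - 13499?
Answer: -12589583/792 ≈ -15896.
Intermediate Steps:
(-2400 - 24250/(-7920)) - 13499 = (-2400 - 24250*(-1/7920)) - 13499 = (-2400 + 2425/792) - 13499 = -1898375/792 - 13499 = -12589583/792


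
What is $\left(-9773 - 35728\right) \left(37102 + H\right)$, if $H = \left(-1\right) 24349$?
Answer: $-580274253$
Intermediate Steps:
$H = -24349$
$\left(-9773 - 35728\right) \left(37102 + H\right) = \left(-9773 - 35728\right) \left(37102 - 24349\right) = \left(-45501\right) 12753 = -580274253$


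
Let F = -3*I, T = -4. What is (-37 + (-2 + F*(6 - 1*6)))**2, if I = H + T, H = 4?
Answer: 1521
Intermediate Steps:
I = 0 (I = 4 - 4 = 0)
F = 0 (F = -3*0 = 0)
(-37 + (-2 + F*(6 - 1*6)))**2 = (-37 + (-2 + 0*(6 - 1*6)))**2 = (-37 + (-2 + 0*(6 - 6)))**2 = (-37 + (-2 + 0*0))**2 = (-37 + (-2 + 0))**2 = (-37 - 2)**2 = (-39)**2 = 1521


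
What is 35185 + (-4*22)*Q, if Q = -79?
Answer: 42137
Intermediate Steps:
35185 + (-4*22)*Q = 35185 - 4*22*(-79) = 35185 - 88*(-79) = 35185 + 6952 = 42137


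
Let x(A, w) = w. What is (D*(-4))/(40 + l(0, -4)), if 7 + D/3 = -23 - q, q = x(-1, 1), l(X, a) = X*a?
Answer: 93/10 ≈ 9.3000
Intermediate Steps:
q = 1
D = -93 (D = -21 + 3*(-23 - 1*1) = -21 + 3*(-23 - 1) = -21 + 3*(-24) = -21 - 72 = -93)
(D*(-4))/(40 + l(0, -4)) = (-93*(-4))/(40 + 0*(-4)) = 372/(40 + 0) = 372/40 = 372*(1/40) = 93/10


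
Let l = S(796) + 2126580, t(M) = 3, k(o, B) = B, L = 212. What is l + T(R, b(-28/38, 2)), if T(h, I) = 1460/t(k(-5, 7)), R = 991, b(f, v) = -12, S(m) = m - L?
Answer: 6382952/3 ≈ 2.1277e+6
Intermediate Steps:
S(m) = -212 + m (S(m) = m - 1*212 = m - 212 = -212 + m)
T(h, I) = 1460/3
l = 2127164 (l = (-212 + 796) + 2126580 = 584 + 2126580 = 2127164)
l + T(R, b(-28/38, 2)) = 2127164 + 1460/3 = 6382952/3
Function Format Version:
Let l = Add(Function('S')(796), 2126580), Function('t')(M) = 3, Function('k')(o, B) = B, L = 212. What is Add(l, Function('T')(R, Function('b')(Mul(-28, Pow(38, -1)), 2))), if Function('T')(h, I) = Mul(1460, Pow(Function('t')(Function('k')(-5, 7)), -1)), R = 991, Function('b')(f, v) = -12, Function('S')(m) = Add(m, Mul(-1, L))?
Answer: Rational(6382952, 3) ≈ 2.1277e+6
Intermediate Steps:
Function('S')(m) = Add(-212, m) (Function('S')(m) = Add(m, Mul(-1, 212)) = Add(m, -212) = Add(-212, m))
Function('T')(h, I) = Rational(1460, 3) (Function('T')(h, I) = Mul(1460, Pow(3, -1)) = Mul(1460, Rational(1, 3)) = Rational(1460, 3))
l = 2127164 (l = Add(Add(-212, 796), 2126580) = Add(584, 2126580) = 2127164)
Add(l, Function('T')(R, Function('b')(Mul(-28, Pow(38, -1)), 2))) = Add(2127164, Rational(1460, 3)) = Rational(6382952, 3)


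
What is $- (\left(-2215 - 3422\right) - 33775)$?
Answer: $39412$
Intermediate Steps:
$- (\left(-2215 - 3422\right) - 33775) = - (-5637 - 33775) = \left(-1\right) \left(-39412\right) = 39412$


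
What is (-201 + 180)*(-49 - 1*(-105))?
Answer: -1176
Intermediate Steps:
(-201 + 180)*(-49 - 1*(-105)) = -21*(-49 + 105) = -21*56 = -1176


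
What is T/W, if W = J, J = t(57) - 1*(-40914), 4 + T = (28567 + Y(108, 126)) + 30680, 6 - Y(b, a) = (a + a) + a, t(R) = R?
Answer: 58871/40971 ≈ 1.4369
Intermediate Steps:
Y(b, a) = 6 - 3*a (Y(b, a) = 6 - ((a + a) + a) = 6 - (2*a + a) = 6 - 3*a)
T = 58871 (T = -4 + ((28567 + (6 - 3*126)) + 30680) = -4 + ((28567 + (6 - 378)) + 30680) = -4 + ((28567 - 372) + 30680) = -4 + (28195 + 30680) = -4 + 58875 = 58871)
J = 40971 (J = 57 - 1*(-40914) = 57 + 40914 = 40971)
W = 40971
T/W = 58871/40971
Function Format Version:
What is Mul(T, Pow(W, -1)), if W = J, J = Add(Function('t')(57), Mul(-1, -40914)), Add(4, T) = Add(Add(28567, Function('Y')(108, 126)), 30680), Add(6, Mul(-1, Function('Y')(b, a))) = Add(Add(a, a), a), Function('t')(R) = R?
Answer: Rational(58871, 40971) ≈ 1.4369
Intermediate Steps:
Function('Y')(b, a) = Add(6, Mul(-3, a)) (Function('Y')(b, a) = Add(6, Mul(-1, Add(Add(a, a), a))) = Add(6, Mul(-1, Add(Mul(2, a), a))) = Add(6, Mul(-1, Mul(3, a))) = Add(6, Mul(-3, a)))
T = 58871 (T = Add(-4, Add(Add(28567, Add(6, Mul(-3, 126))), 30680)) = Add(-4, Add(Add(28567, Add(6, -378)), 30680)) = Add(-4, Add(Add(28567, -372), 30680)) = Add(-4, Add(28195, 30680)) = Add(-4, 58875) = 58871)
J = 40971 (J = Add(57, Mul(-1, -40914)) = Add(57, 40914) = 40971)
W = 40971
Mul(T, Pow(W, -1)) = Mul(58871, Pow(40971, -1)) = Mul(58871, Rational(1, 40971)) = Rational(58871, 40971)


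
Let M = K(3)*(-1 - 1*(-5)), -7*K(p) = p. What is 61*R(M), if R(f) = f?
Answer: -732/7 ≈ -104.57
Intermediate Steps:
K(p) = -p/7
M = -12/7 (M = (-⅐*3)*(-1 - 1*(-5)) = -3*(-1 + 5)/7 = -3/7*4 = -12/7 ≈ -1.7143)
61*R(M) = 61*(-12/7) = -732/7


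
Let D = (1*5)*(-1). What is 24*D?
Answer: -120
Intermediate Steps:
D = -5 (D = 5*(-1) = -5)
24*D = 24*(-5) = -120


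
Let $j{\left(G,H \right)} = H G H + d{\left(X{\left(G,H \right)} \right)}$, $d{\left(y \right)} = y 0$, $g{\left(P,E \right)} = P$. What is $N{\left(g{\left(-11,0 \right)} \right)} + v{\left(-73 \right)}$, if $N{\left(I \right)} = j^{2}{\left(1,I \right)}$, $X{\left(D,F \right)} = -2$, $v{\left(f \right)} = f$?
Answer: $14568$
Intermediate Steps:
$d{\left(y \right)} = 0$
$j{\left(G,H \right)} = G H^{2}$ ($j{\left(G,H \right)} = H G H + 0 = G H H + 0 = G H^{2} + 0 = G H^{2}$)
$N{\left(I \right)} = I^{4}$ ($N{\left(I \right)} = \left(1 I^{2}\right)^{2} = \left(I^{2}\right)^{2} = I^{4}$)
$N{\left(g{\left(-11,0 \right)} \right)} + v{\left(-73 \right)} = \left(-11\right)^{4} - 73 = 14641 - 73 = 14568$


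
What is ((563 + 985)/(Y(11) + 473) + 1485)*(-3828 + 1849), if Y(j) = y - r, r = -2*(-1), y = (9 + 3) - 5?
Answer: -703908531/239 ≈ -2.9452e+6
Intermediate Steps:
y = 7 (y = 12 - 5 = 7)
r = 2
Y(j) = 5 (Y(j) = 7 - 1*2 = 7 - 2 = 5)
((563 + 985)/(Y(11) + 473) + 1485)*(-3828 + 1849) = ((563 + 985)/(5 + 473) + 1485)*(-3828 + 1849) = (1548/478 + 1485)*(-1979) = (1548*(1/478) + 1485)*(-1979) = (774/239 + 1485)*(-1979) = (355689/239)*(-1979) = -703908531/239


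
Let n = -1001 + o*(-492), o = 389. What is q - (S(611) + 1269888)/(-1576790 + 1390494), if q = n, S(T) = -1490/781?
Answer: -13995532206213/72748588 ≈ -1.9238e+5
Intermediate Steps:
S(T) = -1490/781 (S(T) = -1490*1/781 = -1490/781)
n = -192389 (n = -1001 + 389*(-492) = -1001 - 191388 = -192389)
q = -192389
q - (S(611) + 1269888)/(-1576790 + 1390494) = -192389 - (-1490/781 + 1269888)/(-1576790 + 1390494) = -192389 - 991781038/(781*(-186296)) = -192389 - 991781038*(-1)/(781*186296) = -192389 - 1*(-495890519/72748588) = -192389 + 495890519/72748588 = -13995532206213/72748588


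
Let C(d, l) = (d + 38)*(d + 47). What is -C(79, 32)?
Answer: -14742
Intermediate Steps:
C(d, l) = (38 + d)*(47 + d)
-C(79, 32) = -(1786 + 79**2 + 85*79) = -(1786 + 6241 + 6715) = -1*14742 = -14742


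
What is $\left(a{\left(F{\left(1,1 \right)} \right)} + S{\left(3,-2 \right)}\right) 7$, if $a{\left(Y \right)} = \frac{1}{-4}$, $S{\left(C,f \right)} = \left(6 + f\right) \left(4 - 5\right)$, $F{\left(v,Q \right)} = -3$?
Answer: $- \frac{119}{4} \approx -29.75$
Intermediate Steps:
$S{\left(C,f \right)} = -6 - f$ ($S{\left(C,f \right)} = \left(6 + f\right) \left(-1\right) = -6 - f$)
$a{\left(Y \right)} = - \frac{1}{4}$
$\left(a{\left(F{\left(1,1 \right)} \right)} + S{\left(3,-2 \right)}\right) 7 = \left(- \frac{1}{4} - 4\right) 7 = \left(- \frac{17}{4}\right) 7 = - \frac{119}{4}$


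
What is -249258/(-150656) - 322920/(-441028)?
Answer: 19822449093/8305439296 ≈ 2.3867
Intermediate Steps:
-249258/(-150656) - 322920/(-441028) = -249258*(-1/150656) - 322920*(-1/441028) = 124629/75328 + 80730/110257 = 19822449093/8305439296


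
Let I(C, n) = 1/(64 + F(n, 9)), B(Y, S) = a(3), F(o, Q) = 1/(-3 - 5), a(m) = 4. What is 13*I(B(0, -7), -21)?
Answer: 104/511 ≈ 0.20352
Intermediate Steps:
F(o, Q) = -1/8 (F(o, Q) = 1/(-8) = -1/8)
B(Y, S) = 4
I(C, n) = 8/511 (I(C, n) = 1/(64 - 1/8) = 1/(511/8) = 8/511)
13*I(B(0, -7), -21) = 13*(8/511) = 104/511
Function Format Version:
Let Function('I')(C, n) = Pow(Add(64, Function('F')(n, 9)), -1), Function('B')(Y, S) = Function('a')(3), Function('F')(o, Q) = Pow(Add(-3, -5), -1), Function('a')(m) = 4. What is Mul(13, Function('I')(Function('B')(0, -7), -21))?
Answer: Rational(104, 511) ≈ 0.20352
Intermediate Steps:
Function('F')(o, Q) = Rational(-1, 8) (Function('F')(o, Q) = Pow(-8, -1) = Rational(-1, 8))
Function('B')(Y, S) = 4
Function('I')(C, n) = Rational(8, 511) (Function('I')(C, n) = Pow(Add(64, Rational(-1, 8)), -1) = Pow(Rational(511, 8), -1) = Rational(8, 511))
Mul(13, Function('I')(Function('B')(0, -7), -21)) = Mul(13, Rational(8, 511)) = Rational(104, 511)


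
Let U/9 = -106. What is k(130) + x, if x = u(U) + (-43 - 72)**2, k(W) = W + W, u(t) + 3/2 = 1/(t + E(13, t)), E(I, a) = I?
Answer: 25375945/1882 ≈ 13484.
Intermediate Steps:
U = -954 (U = 9*(-106) = -954)
u(t) = -3/2 + 1/(13 + t) (u(t) = -3/2 + 1/(t + 13) = -3/2 + 1/(13 + t))
k(W) = 2*W
x = 24886625/1882 (x = (-37 - 3*(-954))/(2*(13 - 954)) + (-43 - 72)**2 = (1/2)*(-37 + 2862)/(-941) + (-115)**2 = (1/2)*(-1/941)*2825 + 13225 = -2825/1882 + 13225 = 24886625/1882 ≈ 13224.)
k(130) + x = 2*130 + 24886625/1882 = 260 + 24886625/1882 = 25375945/1882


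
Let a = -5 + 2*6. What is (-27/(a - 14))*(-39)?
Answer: -1053/7 ≈ -150.43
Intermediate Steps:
a = 7 (a = -5 + 12 = 7)
(-27/(a - 14))*(-39) = (-27/(7 - 14))*(-39) = (-27/(-7))*(-39) = -⅐*(-27)*(-39) = (27/7)*(-39) = -1053/7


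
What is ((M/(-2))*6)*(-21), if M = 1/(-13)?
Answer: -63/13 ≈ -4.8462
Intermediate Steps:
M = -1/13 ≈ -0.076923
((M/(-2))*6)*(-21) = (-1/13/(-2)*6)*(-21) = (-1/13*(-½)*6)*(-21) = ((1/26)*6)*(-21) = (3/13)*(-21) = -63/13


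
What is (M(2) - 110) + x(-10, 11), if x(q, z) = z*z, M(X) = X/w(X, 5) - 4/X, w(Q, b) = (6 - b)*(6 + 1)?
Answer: 65/7 ≈ 9.2857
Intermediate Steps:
w(Q, b) = 42 - 7*b (w(Q, b) = (6 - b)*7 = 42 - 7*b)
M(X) = -4/X + X/7 (M(X) = X/(42 - 7*5) - 4/X = X/(42 - 35) - 4/X = X/7 - 4/X = -4/X + X/7)
x(q, z) = z**2
(M(2) - 110) + x(-10, 11) = ((-4/2 + (1/7)*2) - 110) + 11**2 = ((-4*1/2 + 2/7) - 110) + 121 = ((-2 + 2/7) - 110) + 121 = (-12/7 - 110) + 121 = -782/7 + 121 = 65/7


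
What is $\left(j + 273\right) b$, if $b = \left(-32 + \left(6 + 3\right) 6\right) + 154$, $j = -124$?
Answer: $26224$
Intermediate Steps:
$b = 176$ ($b = \left(-32 + 9 \cdot 6\right) + 154 = \left(-32 + 54\right) + 154 = 22 + 154 = 176$)
$\left(j + 273\right) b = \left(-124 + 273\right) 176 = 149 \cdot 176 = 26224$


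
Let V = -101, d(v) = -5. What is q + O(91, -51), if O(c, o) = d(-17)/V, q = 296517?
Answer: 29948222/101 ≈ 2.9652e+5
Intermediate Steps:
O(c, o) = 5/101 (O(c, o) = -5/(-101) = -5*(-1/101) = 5/101)
q + O(91, -51) = 296517 + 5/101 = 29948222/101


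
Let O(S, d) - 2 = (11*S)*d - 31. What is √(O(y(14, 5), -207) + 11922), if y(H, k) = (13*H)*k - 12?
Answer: I*√2032853 ≈ 1425.8*I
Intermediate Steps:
y(H, k) = -12 + 13*H*k (y(H, k) = 13*H*k - 12 = -12 + 13*H*k)
O(S, d) = -29 + 11*S*d (O(S, d) = 2 + ((11*S)*d - 31) = 2 + (11*S*d - 31) = 2 + (-31 + 11*S*d) = -29 + 11*S*d)
√(O(y(14, 5), -207) + 11922) = √((-29 + 11*(-12 + 13*14*5)*(-207)) + 11922) = √((-29 + 11*(-12 + 910)*(-207)) + 11922) = √((-29 + 11*898*(-207)) + 11922) = √((-29 - 2044746) + 11922) = √(-2044775 + 11922) = √(-2032853) = I*√2032853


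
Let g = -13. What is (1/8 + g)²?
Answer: 10609/64 ≈ 165.77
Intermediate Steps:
(1/8 + g)² = (1/8 - 13)² = (⅛ - 13)² = (-103/8)² = 10609/64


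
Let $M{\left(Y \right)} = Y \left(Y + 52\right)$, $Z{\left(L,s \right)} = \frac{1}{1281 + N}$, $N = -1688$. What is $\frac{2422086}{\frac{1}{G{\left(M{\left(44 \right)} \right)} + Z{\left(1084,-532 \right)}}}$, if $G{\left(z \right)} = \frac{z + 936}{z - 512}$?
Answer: $\frac{317355029193}{94424} \approx 3.361 \cdot 10^{6}$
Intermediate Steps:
$Z{\left(L,s \right)} = - \frac{1}{407}$ ($Z{\left(L,s \right)} = \frac{1}{1281 - 1688} = \frac{1}{-407} = - \frac{1}{407}$)
$M{\left(Y \right)} = Y \left(52 + Y\right)$
$G{\left(z \right)} = \frac{936 + z}{-512 + z}$
$\frac{2422086}{\frac{1}{G{\left(M{\left(44 \right)} \right)} + Z{\left(1084,-532 \right)}}} = \frac{2422086}{\frac{1}{\frac{936 + 44 \left(52 + 44\right)}{-512 + 44 \left(52 + 44\right)} - \frac{1}{407}}} = \frac{2422086}{\frac{1}{\frac{936 + 44 \cdot 96}{-512 + 44 \cdot 96} - \frac{1}{407}}} = \frac{2422086}{\frac{1}{\frac{936 + 4224}{-512 + 4224} - \frac{1}{407}}} = \frac{2422086}{\frac{1}{\frac{1}{3712} \cdot 5160 - \frac{1}{407}}} = \frac{2422086}{\frac{1}{\frac{645}{464} - \frac{1}{407}}} = \frac{2422086}{\frac{1}{\frac{262051}{188848}}} = \frac{2422086}{\frac{188848}{262051}} = 2422086 \cdot \frac{262051}{188848} = \frac{317355029193}{94424}$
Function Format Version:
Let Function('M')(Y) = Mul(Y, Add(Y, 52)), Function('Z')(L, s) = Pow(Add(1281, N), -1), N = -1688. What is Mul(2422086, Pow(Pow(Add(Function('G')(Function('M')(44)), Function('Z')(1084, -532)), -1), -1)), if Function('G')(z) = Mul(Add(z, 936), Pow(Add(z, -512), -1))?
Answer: Rational(317355029193, 94424) ≈ 3.3610e+6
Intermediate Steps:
Function('Z')(L, s) = Rational(-1, 407) (Function('Z')(L, s) = Pow(Add(1281, -1688), -1) = Pow(-407, -1) = Rational(-1, 407))
Function('M')(Y) = Mul(Y, Add(52, Y))
Function('G')(z) = Mul(Pow(Add(-512, z), -1), Add(936, z)) (Function('G')(z) = Mul(Add(936, z), Pow(Add(-512, z), -1)) = Mul(Pow(Add(-512, z), -1), Add(936, z)))
Mul(2422086, Pow(Pow(Add(Function('G')(Function('M')(44)), Function('Z')(1084, -532)), -1), -1)) = Mul(2422086, Pow(Pow(Add(Mul(Pow(Add(-512, Mul(44, Add(52, 44))), -1), Add(936, Mul(44, Add(52, 44)))), Rational(-1, 407)), -1), -1)) = Mul(2422086, Pow(Pow(Add(Mul(Pow(Add(-512, Mul(44, 96)), -1), Add(936, Mul(44, 96))), Rational(-1, 407)), -1), -1)) = Mul(2422086, Pow(Pow(Add(Mul(Pow(Add(-512, 4224), -1), Add(936, 4224)), Rational(-1, 407)), -1), -1)) = Mul(2422086, Pow(Pow(Add(Mul(Pow(3712, -1), 5160), Rational(-1, 407)), -1), -1)) = Mul(2422086, Pow(Pow(Add(Mul(Rational(1, 3712), 5160), Rational(-1, 407)), -1), -1)) = Mul(2422086, Pow(Pow(Add(Rational(645, 464), Rational(-1, 407)), -1), -1)) = Mul(2422086, Pow(Pow(Rational(262051, 188848), -1), -1)) = Mul(2422086, Pow(Rational(188848, 262051), -1)) = Mul(2422086, Rational(262051, 188848)) = Rational(317355029193, 94424)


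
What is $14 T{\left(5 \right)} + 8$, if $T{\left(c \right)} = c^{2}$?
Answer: $358$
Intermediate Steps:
$14 T{\left(5 \right)} + 8 = 14 \cdot 5^{2} + 8 = 14 \cdot 25 + 8 = 350 + 8 = 358$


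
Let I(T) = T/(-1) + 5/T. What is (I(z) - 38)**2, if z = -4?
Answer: 19881/16 ≈ 1242.6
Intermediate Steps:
I(T) = -T + 5/T (I(T) = T*(-1) + 5/T = -T + 5/T)
(I(z) - 38)**2 = ((-1*(-4) + 5/(-4)) - 38)**2 = ((4 + 5*(-1/4)) - 38)**2 = ((4 - 5/4) - 38)**2 = (11/4 - 38)**2 = (-141/4)**2 = 19881/16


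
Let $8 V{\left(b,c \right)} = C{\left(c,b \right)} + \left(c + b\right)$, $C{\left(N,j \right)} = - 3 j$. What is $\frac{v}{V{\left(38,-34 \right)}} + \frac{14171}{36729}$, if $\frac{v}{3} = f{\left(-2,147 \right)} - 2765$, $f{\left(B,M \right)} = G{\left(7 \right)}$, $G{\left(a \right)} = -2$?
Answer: $\frac{110939011}{183645} \approx 604.09$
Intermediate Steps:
$f{\left(B,M \right)} = -2$
$V{\left(b,c \right)} = - \frac{b}{4} + \frac{c}{8}$ ($V{\left(b,c \right)} = \frac{- 3 b + \left(c + b\right)}{8} = \frac{- 3 b + \left(b + c\right)}{8} = \frac{c - 2 b}{8} = - \frac{b}{4} + \frac{c}{8}$)
$v = -8301$ ($v = 3 \left(-2 - 2765\right) = 3 \left(-2767\right) = -8301$)
$\frac{v}{V{\left(38,-34 \right)}} + \frac{14171}{36729} = - \frac{8301}{\left(- \frac{1}{4}\right) 38 + \frac{1}{8} \left(-34\right)} + \frac{14171}{36729} = - \frac{8301}{- \frac{19}{2} - \frac{17}{4}} + 14171 \cdot \frac{1}{36729} = - \frac{8301}{- \frac{55}{4}} + \frac{14171}{36729} = \left(-8301\right) \left(- \frac{4}{55}\right) + \frac{14171}{36729} = \frac{33204}{55} + \frac{14171}{36729} = \frac{110939011}{183645}$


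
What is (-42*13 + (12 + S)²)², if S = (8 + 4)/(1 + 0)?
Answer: 900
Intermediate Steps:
S = 12 (S = 12/1 = 12*1 = 12)
(-42*13 + (12 + S)²)² = (-42*13 + (12 + 12)²)² = (-546 + 24²)² = (-546 + 576)² = 30² = 900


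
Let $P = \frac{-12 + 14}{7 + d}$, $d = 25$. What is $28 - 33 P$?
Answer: $\frac{415}{16} \approx 25.938$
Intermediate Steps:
$P = \frac{1}{16}$ ($P = \frac{-12 + 14}{7 + 25} = \frac{2}{32} = 2 \cdot \frac{1}{32} = \frac{1}{16} \approx 0.0625$)
$28 - 33 P = 28 - \frac{33}{16} = \frac{415}{16}$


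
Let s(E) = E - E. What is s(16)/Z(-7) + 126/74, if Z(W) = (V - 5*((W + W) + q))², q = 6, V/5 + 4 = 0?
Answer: 63/37 ≈ 1.7027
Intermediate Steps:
V = -20 (V = -20 + 5*0 = -20 + 0 = -20)
s(E) = 0
Z(W) = (-50 - 10*W)² (Z(W) = (-20 - 5*((W + W) + 6))² = (-20 - 5*(2*W + 6))² = (-20 - 5*(6 + 2*W))² = (-20 + (-30 - 10*W))² = (-50 - 10*W)²)
s(16)/Z(-7) + 126/74 = 0/((100*(5 - 7)²)) + 126/74 = 0/((100*(-2)²)) + 126*(1/74) = 0/((100*4)) + 63/37 = 0/400 + 63/37 = 0*(1/400) + 63/37 = 0 + 63/37 = 63/37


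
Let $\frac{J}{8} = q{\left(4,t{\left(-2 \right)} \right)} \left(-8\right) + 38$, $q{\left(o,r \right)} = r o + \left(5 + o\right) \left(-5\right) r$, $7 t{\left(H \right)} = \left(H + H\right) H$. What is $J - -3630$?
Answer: $\frac{48530}{7} \approx 6932.9$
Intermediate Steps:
$t{\left(H \right)} = \frac{2 H^{2}}{7}$ ($t{\left(H \right)} = \frac{\left(H + H\right) H}{7} = \frac{2 H H}{7} = \frac{2 H^{2}}{7}$)
$q{\left(o,r \right)} = o r + r \left(-25 - 5 o\right)$ ($q{\left(o,r \right)} = o r + \left(-25 - 5 o\right) r = o r + r \left(-25 - 5 o\right)$)
$J = \frac{23120}{7}$ ($J = 8 \left(- \frac{2 \left(-2\right)^{2}}{7} \left(25 + 4 \cdot 4\right) \left(-8\right) + 38\right) = 8 \left(- \frac{2}{7} \cdot 4 \left(25 + 16\right) \left(-8\right) + 38\right) = 8 \left(\left(-1\right) \frac{8}{7} \cdot 41 \left(-8\right) + 38\right) = 8 \left(\left(- \frac{328}{7}\right) \left(-8\right) + 38\right) = 8 \left(\frac{2624}{7} + 38\right) = 8 \cdot \frac{2890}{7} = \frac{23120}{7} \approx 3302.9$)
$J - -3630 = \frac{23120}{7} - -3630 = \frac{23120}{7} + 3630 = \frac{48530}{7}$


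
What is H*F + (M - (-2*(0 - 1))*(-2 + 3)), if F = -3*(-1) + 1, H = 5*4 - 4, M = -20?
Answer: 42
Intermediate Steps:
H = 16 (H = 20 - 4 = 16)
F = 4 (F = 3 + 1 = 4)
H*F + (M - (-2*(0 - 1))*(-2 + 3)) = 16*4 + (-20 - (-2*(0 - 1))*(-2 + 3)) = 64 + (-20 - (-2*(-1))) = 64 + (-20 - 2) = 64 - 22 = 42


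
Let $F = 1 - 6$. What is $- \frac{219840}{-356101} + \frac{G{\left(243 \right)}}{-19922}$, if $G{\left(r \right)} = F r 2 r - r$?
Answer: $\frac{214740264513}{7094244122} \approx 30.27$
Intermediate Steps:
$F = -5$ ($F = 1 - 6 = -5$)
$G{\left(r \right)} = - r - 10 r^{2}$ ($G{\left(r \right)} = - 5 r 2 r - r = - 10 r^{2} - r = - r - 10 r^{2}$)
$- \frac{219840}{-356101} + \frac{G{\left(243 \right)}}{-19922} = - \frac{219840}{-356101} + \frac{\left(-1\right) 243 \left(1 + 10 \cdot 243\right)}{-19922} = \left(-219840\right) \left(- \frac{1}{356101}\right) + \left(-1\right) 243 \left(1 + 2430\right) \left(- \frac{1}{19922}\right) = \frac{219840}{356101} + \left(-1\right) 243 \cdot 2431 \left(- \frac{1}{19922}\right) = \frac{219840}{356101} - - \frac{590733}{19922} = \frac{219840}{356101} + \frac{590733}{19922} = \frac{214740264513}{7094244122}$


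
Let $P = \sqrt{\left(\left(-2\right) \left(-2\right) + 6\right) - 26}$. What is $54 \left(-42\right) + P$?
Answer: $-2268 + 4 i \approx -2268.0 + 4.0 i$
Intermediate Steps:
$P = 4 i$ ($P = \sqrt{\left(4 + 6\right) - 26} = \sqrt{10 - 26} = \sqrt{-16} = 4 i \approx 4.0 i$)
$54 \left(-42\right) + P = 54 \left(-42\right) + 4 i = -2268 + 4 i$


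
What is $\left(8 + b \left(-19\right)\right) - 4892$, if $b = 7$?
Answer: $-5017$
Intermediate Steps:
$\left(8 + b \left(-19\right)\right) - 4892 = \left(8 + 7 \left(-19\right)\right) - 4892 = \left(8 - 133\right) - 4892 = -125 - 4892 = -5017$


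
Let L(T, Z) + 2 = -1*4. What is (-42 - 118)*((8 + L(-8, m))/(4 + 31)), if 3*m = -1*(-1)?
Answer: -64/7 ≈ -9.1429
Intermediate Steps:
m = ⅓ (m = (-1*(-1))/3 = (⅓)*1 = ⅓ ≈ 0.33333)
L(T, Z) = -6 (L(T, Z) = -2 - 1*4 = -2 - 4 = -6)
(-42 - 118)*((8 + L(-8, m))/(4 + 31)) = (-42 - 118)*((8 - 6)/(4 + 31)) = -320/35 = -160*2/35 = -64/7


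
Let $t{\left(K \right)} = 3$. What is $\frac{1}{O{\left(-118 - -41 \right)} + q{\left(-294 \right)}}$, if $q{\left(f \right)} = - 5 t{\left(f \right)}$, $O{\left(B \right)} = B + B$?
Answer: $- \frac{1}{169} \approx -0.0059172$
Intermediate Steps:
$O{\left(B \right)} = 2 B$
$q{\left(f \right)} = -15$ ($q{\left(f \right)} = \left(-5\right) 3 = -15$)
$\frac{1}{O{\left(-118 - -41 \right)} + q{\left(-294 \right)}} = \frac{1}{2 \left(-118 - -41\right) - 15} = \frac{1}{2 \left(-118 + 41\right) - 15} = \frac{1}{2 \left(-77\right) - 15} = \frac{1}{-154 - 15} = \frac{1}{-169} = - \frac{1}{169}$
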